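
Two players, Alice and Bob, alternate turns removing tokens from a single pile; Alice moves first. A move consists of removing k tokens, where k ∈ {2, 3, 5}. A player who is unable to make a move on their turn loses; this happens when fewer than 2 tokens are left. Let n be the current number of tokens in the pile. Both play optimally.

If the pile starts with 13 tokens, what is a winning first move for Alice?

Remove 5, leaving 8.

Positions with no move are L. A position that does have a move is losing for the player to move precisely when every available move leads to a winning position for the opponent. Fill in the labels:
n=0: no move → L
n=1: no move → L
n=2: can move to 0, which is L ⇒ W
n=3: can move to 1, which is L ⇒ W
n=4: can move to 1, which is L ⇒ W
n=5: can move to 0, which is L ⇒ W
n=6: can move to 1, which is L ⇒ W
n=7: moves to 5(W), 4(W), 2(W); every one is W ⇒ L
n=8: moves to 6(W), 5(W), 3(W); every one is W ⇒ L
n=9: can move to 7, which is L ⇒ W
n=10: can move to 8, which is L ⇒ W
n=11: can move to 8, which is L ⇒ W
n=12: can move to 7, which is L ⇒ W
n=13: can move to 8, which is L ⇒ W
From 13, the L positions reachable in one move are: 8.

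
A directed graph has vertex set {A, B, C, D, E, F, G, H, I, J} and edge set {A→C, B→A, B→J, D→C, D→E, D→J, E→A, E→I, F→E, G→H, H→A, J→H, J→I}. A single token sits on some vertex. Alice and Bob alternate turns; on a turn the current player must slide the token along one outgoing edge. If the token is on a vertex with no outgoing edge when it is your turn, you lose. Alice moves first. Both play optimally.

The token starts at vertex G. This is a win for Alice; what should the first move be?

Move to H.

Use the standard recursion: the mover loses at a terminal position; elsewhere, the mover wins exactly when some move hands the opponent an L position.
Every edge goes from a vertex to one that appears earlier in the order I, C, A, E, H, G, J, D, B, F, so processing vertices in that order labels each vertex after all of its successors.
I: no outgoing edge → L
C: no outgoing edge → L
A: W (go to C, an L position)
E: W (go to I, an L position)
H: L (sole option A(W) is W)
G: W (go to H, an L position)
J: W (go to H, an L position)
D: W (go to C, an L position)
B: L (options J(W), A(W) are all W)
F: L (sole option E(W) is W)
From G, the L positions reachable in one move are: H.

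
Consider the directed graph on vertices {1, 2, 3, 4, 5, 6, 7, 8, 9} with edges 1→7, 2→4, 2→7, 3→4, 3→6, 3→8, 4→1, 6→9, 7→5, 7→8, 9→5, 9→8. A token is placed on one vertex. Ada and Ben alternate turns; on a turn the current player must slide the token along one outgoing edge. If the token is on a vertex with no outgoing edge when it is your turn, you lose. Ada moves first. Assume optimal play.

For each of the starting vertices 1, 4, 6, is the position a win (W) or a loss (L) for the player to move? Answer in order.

Use the standard recursion: the mover loses at a terminal position; elsewhere, the mover wins exactly when some move hands the opponent an L position.
Every edge goes from a vertex to one that appears earlier in the order 5, 8, 9, 6, 7, 1, 4, 3, 2, so processing vertices in that order labels each vertex after all of its successors.
5: no outgoing edge → L
8: no outgoing edge → L
9: W (go to 8, an L position)
6: L (sole option 9(W) is W)
7: W (go to 8, an L position)
1: L (sole option 7(W) is W)
4: W (go to 1, an L position)
3: W (go to 6, an L position)
2: L (options 4(W), 7(W) are all W)

1: L, 4: W, 6: L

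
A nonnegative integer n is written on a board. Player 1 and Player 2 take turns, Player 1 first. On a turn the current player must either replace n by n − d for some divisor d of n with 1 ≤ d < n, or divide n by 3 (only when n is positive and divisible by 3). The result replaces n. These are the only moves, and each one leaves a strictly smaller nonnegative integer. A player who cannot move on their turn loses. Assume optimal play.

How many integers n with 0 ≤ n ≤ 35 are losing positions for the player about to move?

Compute win/loss labels from the base case upward. A position with no move is L. Any other position is W if it can reach an L in one move, else L.
n=0: no move → L
n=1: no move → L
n=2: can move to 1, which is L ⇒ W
n=3: can move to 1, which is L ⇒ W
n=4: moves to 2(W), 3(W); every one is W ⇒ L
n=5: can move to 4, which is L ⇒ W
n=6: can move to 4, which is L ⇒ W
n=7: the only move is to 6(W), a W ⇒ L
n=8: can move to 4, which is L ⇒ W
n=9: moves to 3(W), 6(W), 8(W); every one is W ⇒ L
n=10: can move to 9, which is L ⇒ W
n=11: the only move is to 10(W), a W ⇒ L
n=12: can move to 4, which is L ⇒ W
n=13: the only move is to 12(W), a W ⇒ L
n=14: can move to 7, which is L ⇒ W
n=15: moves to 5(W), 10(W), 12(W), 14(W); every one is W ⇒ L
n=16: can move to 15, which is L ⇒ W
n=17: the only move is to 16(W), a W ⇒ L
n=18: can move to 9, which is L ⇒ W
n=19: the only move is to 18(W), a W ⇒ L
n=20: can move to 15, which is L ⇒ W
n=21: can move to 7, which is L ⇒ W
n=22: can move to 11, which is L ⇒ W
n=23: the only move is to 22(W), a W ⇒ L
n=24: can move to 23, which is L ⇒ W
n=25: moves to 20(W), 24(W); every one is W ⇒ L
n=26: can move to 13, which is L ⇒ W
n=27: can move to 9, which is L ⇒ W
n=28: moves to 14(W), 21(W), 24(W), 26(W), 27(W); every one is W ⇒ L
n=29: can move to 28, which is L ⇒ W
n=30: can move to 15, which is L ⇒ W
n=31: the only move is to 30(W), a W ⇒ L
n=32: can move to 28, which is L ⇒ W
n=33: can move to 11, which is L ⇒ W
n=34: can move to 17, which is L ⇒ W
n=35: can move to 28, which is L ⇒ W
L entries with 0 ≤ n ≤ 35: n = 0, 1, 4, 7, 9, 11, 13, 15, 17, 19, 23, 25, 28, 31; that makes 14.

14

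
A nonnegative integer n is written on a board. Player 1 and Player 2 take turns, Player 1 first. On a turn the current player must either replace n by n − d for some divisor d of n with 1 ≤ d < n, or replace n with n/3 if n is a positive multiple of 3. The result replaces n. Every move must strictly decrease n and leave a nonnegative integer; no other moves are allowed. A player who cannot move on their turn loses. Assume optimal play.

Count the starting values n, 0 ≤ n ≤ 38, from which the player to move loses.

Build the W/L table. Terminal = L. A non-terminal position is W if it has a move to some L; otherwise it is L.
n=0: no move → L
n=1: no move → L
n=2: W (go to 1, an L position)
n=3: W (go to 1, an L position)
n=4: L (options 2(W), 3(W) are all W)
n=5: W (go to 4, an L position)
n=6: W (go to 4, an L position)
n=7: L (sole option 6(W) is W)
n=8: W (go to 4, an L position)
n=9: L (options 3(W), 6(W), 8(W) are all W)
n=10: W (go to 9, an L position)
n=11: L (sole option 10(W) is W)
n=12: W (go to 4, an L position)
n=13: L (sole option 12(W) is W)
n=14: W (go to 7, an L position)
n=15: L (options 5(W), 10(W), 12(W), 14(W) are all W)
n=16: W (go to 15, an L position)
n=17: L (sole option 16(W) is W)
n=18: W (go to 9, an L position)
n=19: L (sole option 18(W) is W)
n=20: W (go to 15, an L position)
n=21: W (go to 7, an L position)
n=22: W (go to 11, an L position)
n=23: L (sole option 22(W) is W)
n=24: W (go to 23, an L position)
n=25: L (options 20(W), 24(W) are all W)
n=26: W (go to 13, an L position)
n=27: W (go to 9, an L position)
n=28: L (options 14(W), 21(W), 24(W), 26(W), 27(W) are all W)
n=29: W (go to 28, an L position)
n=30: W (go to 15, an L position)
n=31: L (sole option 30(W) is W)
n=32: W (go to 28, an L position)
n=33: W (go to 11, an L position)
n=34: W (go to 17, an L position)
n=35: W (go to 28, an L position)
n=36: L (options 12(W), 18(W), 24(W), 27(W), 30(W), 32(W), 33(W), 34(W), 35(W) are all W)
n=37: W (go to 36, an L position)
n=38: W (go to 19, an L position)
L entries with 0 ≤ n ≤ 38: n = 0, 1, 4, 7, 9, 11, 13, 15, 17, 19, 23, 25, 28, 31, 36; that makes 15.

15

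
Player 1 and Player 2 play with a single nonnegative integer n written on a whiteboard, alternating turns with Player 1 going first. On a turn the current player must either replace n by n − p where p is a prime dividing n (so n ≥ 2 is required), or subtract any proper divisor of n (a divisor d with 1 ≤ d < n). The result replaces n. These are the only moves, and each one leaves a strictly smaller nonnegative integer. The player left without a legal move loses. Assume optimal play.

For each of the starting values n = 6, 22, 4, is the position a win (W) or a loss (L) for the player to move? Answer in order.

6: W, 22: W, 4: L

Classify positions by backward induction: terminal positions (no move available) are L. From any other position, the mover wins iff some move reaches an L.
n=0: no move → L
n=1: no move → L
n=2: →0(L), so W
n=3: →0(L), so W
n=4: →2(W), 3(W) — all W, so L
n=5: →0(L), so W
n=6: →4(L), so W
n=7: →0(L), so W
n=8: →4(L), so W
n=9: →6(W), 8(W) — all W, so L
n=10: →9(L), so W
n=11: →0(L), so W
n=12: →9(L), so W
n=13: →0(L), so W
n=14: →7(W), 12(W), 13(W) — all W, so L
n=15: →14(L), so W
n=16: →14(L), so W
n=17: →0(L), so W
n=18: →9(L), so W
n=19: →0(L), so W
n=20: →10(W), 15(W), 16(W), 18(W), 19(W) — all W, so L
n=21: →14(L), so W
n=22: →20(L), so W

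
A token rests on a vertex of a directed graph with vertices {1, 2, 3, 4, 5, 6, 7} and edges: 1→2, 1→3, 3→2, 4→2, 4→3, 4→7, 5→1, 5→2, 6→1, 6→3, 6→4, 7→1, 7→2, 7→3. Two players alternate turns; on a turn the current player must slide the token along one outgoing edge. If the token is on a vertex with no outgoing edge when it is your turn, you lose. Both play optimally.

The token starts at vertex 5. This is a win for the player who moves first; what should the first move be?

Move to 2.

Build the W/L table. Terminal = L. A non-terminal position is W if it has a move to some L; otherwise it is L.
Every edge goes from a vertex to one that appears earlier in the order 2, 3, 1, 7, 4, 5, 6, so processing vertices in that order labels each vertex after all of its successors.
2: no outgoing edge → L
3: →2(L), so W
1: →2(L), so W
7: →2(L), so W
4: →2(L), so W
5: →2(L), so W
6: →4(W), 1(W), 3(W) — all W, so L
From 5, the L positions reachable in one move are: 2.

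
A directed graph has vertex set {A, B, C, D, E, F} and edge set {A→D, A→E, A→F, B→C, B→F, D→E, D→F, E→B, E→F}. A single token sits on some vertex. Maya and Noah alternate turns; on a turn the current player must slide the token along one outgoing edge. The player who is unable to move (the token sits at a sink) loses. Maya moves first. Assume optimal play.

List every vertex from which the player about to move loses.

C, F

Classify positions by backward induction: terminal positions (no move available) are L. From any other position, the mover wins iff some move reaches an L.
Every edge goes from a vertex to one that appears earlier in the order F, C, B, E, D, A, so processing vertices in that order labels each vertex after all of its successors.
F: no outgoing edge → L
C: no outgoing edge → L
B: →C(L), so W
E: →F(L), so W
D: →F(L), so W
A: →F(L), so W
Reading off the rows marked L gives the requested list; there are 2 such vertices.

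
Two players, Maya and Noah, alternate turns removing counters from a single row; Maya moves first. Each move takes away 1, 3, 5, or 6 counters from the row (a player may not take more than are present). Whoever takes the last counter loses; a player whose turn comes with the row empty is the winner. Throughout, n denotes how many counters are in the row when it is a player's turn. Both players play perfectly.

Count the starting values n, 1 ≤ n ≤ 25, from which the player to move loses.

8

Classify positions by backward induction: terminal positions (no move available) are W. From any other position, the mover wins iff some move reaches an L.
n=0: no move; the opponent has just taken the last counter and therefore loses → W
n=1: the only move is to 0(W), a W ⇒ L
n=2: can move to 1, which is L ⇒ W
n=3: moves to 2(W), 0(W); every one is W ⇒ L
n=4: can move to 3, which is L ⇒ W
n=5: moves to 4(W), 2(W), 0(W); every one is W ⇒ L
n=6: can move to 5, which is L ⇒ W
n=7: can move to 1, which is L ⇒ W
n=8: can move to 5, which is L ⇒ W
n=9: can move to 3, which is L ⇒ W
n=10: can move to 5, which is L ⇒ W
n=11: can move to 5, which is L ⇒ W
n=12: moves to 11(W), 9(W), 7(W), 6(W); every one is W ⇒ L
n=13: can move to 12, which is L ⇒ W
n=14: moves to 13(W), 11(W), 9(W), 8(W); every one is W ⇒ L
n=15: can move to 14, which is L ⇒ W
n=16: moves to 15(W), 13(W), 11(W), 10(W); every one is W ⇒ L
n=17: can move to 16, which is L ⇒ W
n=18: can move to 12, which is L ⇒ W
n=19: can move to 16, which is L ⇒ W
n=20: can move to 14, which is L ⇒ W
n=21: can move to 16, which is L ⇒ W
n=22: can move to 16, which is L ⇒ W
n=23: moves to 22(W), 20(W), 18(W), 17(W); every one is W ⇒ L
n=24: can move to 23, which is L ⇒ W
n=25: moves to 24(W), 22(W), 20(W), 19(W); every one is W ⇒ L
L entries with 1 ≤ n ≤ 25 (the range starts at n=1): n = 1, 3, 5, 12, 14, 16, 23, 25; that makes 8.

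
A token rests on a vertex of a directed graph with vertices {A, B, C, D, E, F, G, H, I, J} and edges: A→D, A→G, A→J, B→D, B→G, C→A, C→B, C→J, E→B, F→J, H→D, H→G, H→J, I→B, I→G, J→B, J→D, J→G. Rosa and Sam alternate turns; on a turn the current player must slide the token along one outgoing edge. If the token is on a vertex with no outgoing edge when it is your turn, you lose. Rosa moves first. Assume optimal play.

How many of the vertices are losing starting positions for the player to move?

5

Build the W/L table. Terminal = L. A non-terminal position is W if it has a move to some L; otherwise it is L.
Every edge goes from a vertex to one that appears earlier in the order D, G, B, J, A, F, E, I, C, H, so processing vertices in that order labels each vertex after all of its successors.
D: no outgoing edge → L
G: no outgoing edge → L
B: →G(L), so W
J: →G(L), so W
A: →G(L), so W
F: →J(W) only, which is W, so L
E: →B(W) only, which is W, so L
I: →G(L), so W
C: →A(W), J(W), B(W) — all W, so L
H: →G(L), so W
The L vertices are C, D, E, F, G; that is 5 in all.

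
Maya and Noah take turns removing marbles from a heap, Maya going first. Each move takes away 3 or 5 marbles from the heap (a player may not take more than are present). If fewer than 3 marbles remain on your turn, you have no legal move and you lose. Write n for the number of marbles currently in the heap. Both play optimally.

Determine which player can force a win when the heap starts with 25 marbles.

Build the W/L table. Terminal = L. A non-terminal position is W if it has a move to some L; otherwise it is L.
n=0: no move → L
n=1: no move → L
n=2: no move → L
n=3: →0(L), so W
n=4: →1(L), so W
n=5: →2(L), so W
n=6: →1(L), so W
n=7: →2(L), so W
n=8: →5(W), 3(W) — all W, so L
n=9: →6(W), 4(W) — all W, so L
n=10: →7(W), 5(W) — all W, so L
n=11: →8(L), so W
n=12: →9(L), so W
n=13: →10(L), so W
n=14: →9(L), so W
n=15: →10(L), so W
n=16: →13(W), 11(W) — all W, so L
n=17: →14(W), 12(W) — all W, so L
n=18: →15(W), 13(W) — all W, so L
n=19: →16(L), so W
n=20: →17(L), so W
n=21: →18(L), so W
n=22: →17(L), so W
n=23: →18(L), so W
n=24: →21(W), 19(W) — all W, so L
n=25: →22(W), 20(W) — all W, so L
The starting position 25 is L: whatever Maya does, the opponent receives a W position.

Noah wins.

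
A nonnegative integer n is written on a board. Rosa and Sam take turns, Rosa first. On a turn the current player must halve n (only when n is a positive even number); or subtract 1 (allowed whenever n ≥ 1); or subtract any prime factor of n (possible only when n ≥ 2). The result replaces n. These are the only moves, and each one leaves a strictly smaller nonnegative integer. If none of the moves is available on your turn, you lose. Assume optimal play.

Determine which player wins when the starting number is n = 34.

Positions with no move are L. A position that does have a move is losing for the player to move precisely when every available move leads to a winning position for the opponent. Fill in the labels:
n=0: no move → L
n=1: reaches L-position 0 → W
n=2: reaches L-position 0 → W
n=3: reaches L-position 0 → W
n=4: only reaches 2(W), 3(W), all W → L
n=5: reaches L-position 0 → W
n=6: reaches L-position 4 → W
n=7: reaches L-position 0 → W
n=8: reaches L-position 4 → W
n=9: only reaches 6(W), 8(W), all W → L
n=10: reaches L-position 9 → W
n=11: reaches L-position 0 → W
n=12: reaches L-position 9 → W
n=13: reaches L-position 0 → W
n=14: only reaches 7(W), 12(W), 13(W), all W → L
n=15: reaches L-position 14 → W
n=16: reaches L-position 14 → W
n=17: reaches L-position 0 → W
n=18: reaches L-position 9 → W
n=19: reaches L-position 0 → W
n=20: only reaches 10(W), 15(W), 18(W), 19(W), all W → L
n=21: reaches L-position 14 → W
n=22: reaches L-position 20 → W
n=23: reaches L-position 0 → W
n=24: only reaches 12(W), 21(W), 22(W), 23(W), all W → L
n=25: reaches L-position 20 → W
n=26: reaches L-position 24 → W
n=27: reaches L-position 24 → W
n=28: reaches L-position 14 → W
n=29: reaches L-position 0 → W
n=30: only reaches 15(W), 25(W), 27(W), 28(W), 29(W), all W → L
n=31: reaches L-position 0 → W
n=32: reaches L-position 30 → W
n=33: reaches L-position 30 → W
n=34: only reaches 17(W), 32(W), 33(W), all W → L
The starting position 34 is L: whatever Rosa does, the opponent receives a W position.

Sam wins.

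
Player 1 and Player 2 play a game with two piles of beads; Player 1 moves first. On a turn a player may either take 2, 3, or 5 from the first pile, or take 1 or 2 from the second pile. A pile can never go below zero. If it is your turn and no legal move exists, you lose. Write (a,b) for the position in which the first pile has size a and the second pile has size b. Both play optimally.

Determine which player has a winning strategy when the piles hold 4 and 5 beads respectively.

Label each position W (a win for the player to move) or L (a loss). A position with no legal move is L; any other position is W exactly when some move reaches an L, and L when every move reaches a W.
No move ever increases a pile, so every position that can arise here has a ≤ 4 and b ≤ 5; it is enough to label the cells with 0 ≤ a ≤ 4 and 0 ≤ b ≤ 5.
Every move lowers a or b (never raises either), so fill the grid row by row in increasing a, and left to right within a row: each cell's successors are then already labelled.
      b=0  b=1  b=2  b=3  b=4  b=5
a=0:    L    W    W    L    W    W
a=1:    L    W    W    L    W    W
a=2:    W    L    W    W    L    W
a=3:    W    L    W    W    L    W
a=4:    W    W    L    W    W    L
Cells with no legal move (terminal, hence L): (0,0), (1,0).
The remaining L cells, each justified by listing all of its moves:
(0,3): only reaches (0,2)(W), (0,1)(W), all W → L
(1,3): only reaches (1,2)(W), (1,1)(W), all W → L
(2,1): only reaches (0,1)(W), (2,0)(W), all W → L
(2,4): only reaches (0,4)(W), (2,3)(W), (2,2)(W), all W → L
(3,1): only reaches (1,1)(W), (0,1)(W), (3,0)(W), all W → L
(3,4): only reaches (1,4)(W), (0,4)(W), (3,3)(W), (3,2)(W), all W → L
(4,2): only reaches (2,2)(W), (1,2)(W), (4,1)(W), (4,0)(W), all W → L
(4,5): only reaches (2,5)(W), (1,5)(W), (4,4)(W), (4,3)(W), all W → L
Every other cell has at least one move into one of the L cells above, so it is W.
The starting position (4,5) is L: whatever Player 1 does, the opponent receives a W position.

Player 2 wins.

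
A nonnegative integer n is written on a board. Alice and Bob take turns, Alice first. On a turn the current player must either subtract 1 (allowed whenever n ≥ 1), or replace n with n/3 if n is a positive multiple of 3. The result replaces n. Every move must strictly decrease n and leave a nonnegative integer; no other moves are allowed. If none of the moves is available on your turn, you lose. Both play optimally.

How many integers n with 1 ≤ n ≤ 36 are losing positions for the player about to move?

17

Classify positions by backward induction: terminal positions (no move available) are L. From any other position, the mover wins iff some move reaches an L.
n=0: no move → L
n=1: W (go to 0, an L position)
n=2: L (sole option 1(W) is W)
n=3: W (go to 2, an L position)
n=4: L (sole option 3(W) is W)
n=5: W (go to 4, an L position)
n=6: W (go to 2, an L position)
n=7: L (sole option 6(W) is W)
n=8: W (go to 7, an L position)
n=9: L (options 3(W), 8(W) are all W)
n=10: W (go to 9, an L position)
n=11: L (sole option 10(W) is W)
n=12: W (go to 4, an L position)
n=13: L (sole option 12(W) is W)
n=14: W (go to 13, an L position)
n=15: L (options 5(W), 14(W) are all W)
n=16: W (go to 15, an L position)
n=17: L (sole option 16(W) is W)
n=18: W (go to 17, an L position)
n=19: L (sole option 18(W) is W)
n=20: W (go to 19, an L position)
n=21: W (go to 7, an L position)
n=22: L (sole option 21(W) is W)
n=23: W (go to 22, an L position)
n=24: L (options 8(W), 23(W) are all W)
n=25: W (go to 24, an L position)
n=26: L (sole option 25(W) is W)
n=27: W (go to 9, an L position)
n=28: L (sole option 27(W) is W)
n=29: W (go to 28, an L position)
n=30: L (options 10(W), 29(W) are all W)
n=31: W (go to 30, an L position)
n=32: L (sole option 31(W) is W)
n=33: W (go to 11, an L position)
n=34: L (sole option 33(W) is W)
n=35: W (go to 34, an L position)
n=36: L (options 12(W), 35(W) are all W)
L entries with 1 ≤ n ≤ 36 (n=0 is outside the asked range and is not counted): n = 2, 4, 7, 9, 11, 13, 15, 17, 19, 22, 24, 26, 28, 30, 32, 34, 36; that makes 17.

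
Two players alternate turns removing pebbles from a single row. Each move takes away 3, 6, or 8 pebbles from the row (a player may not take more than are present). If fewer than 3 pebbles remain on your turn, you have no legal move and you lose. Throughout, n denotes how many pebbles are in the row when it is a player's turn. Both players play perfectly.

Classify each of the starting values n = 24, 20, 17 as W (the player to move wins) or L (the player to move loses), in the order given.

Build the W/L table. Terminal = L. A non-terminal position is W if it has a move to some L; otherwise it is L.
n=0: no move → L
n=1: no move → L
n=2: no move → L
n=3: can move to 0, which is L ⇒ W
n=4: can move to 1, which is L ⇒ W
n=5: can move to 2, which is L ⇒ W
n=6: can move to 0, which is L ⇒ W
n=7: can move to 1, which is L ⇒ W
n=8: can move to 2, which is L ⇒ W
n=9: can move to 1, which is L ⇒ W
n=10: can move to 2, which is L ⇒ W
n=11: moves to 8(W), 5(W), 3(W); every one is W ⇒ L
n=12: moves to 9(W), 6(W), 4(W); every one is W ⇒ L
n=13: moves to 10(W), 7(W), 5(W); every one is W ⇒ L
n=14: can move to 11, which is L ⇒ W
n=15: can move to 12, which is L ⇒ W
n=16: can move to 13, which is L ⇒ W
n=17: can move to 11, which is L ⇒ W
n=18: can move to 12, which is L ⇒ W
n=19: can move to 13, which is L ⇒ W
n=20: can move to 12, which is L ⇒ W
n=21: can move to 13, which is L ⇒ W
n=22: moves to 19(W), 16(W), 14(W); every one is W ⇒ L
n=23: moves to 20(W), 17(W), 15(W); every one is W ⇒ L
n=24: moves to 21(W), 18(W), 16(W); every one is W ⇒ L

24: L, 20: W, 17: W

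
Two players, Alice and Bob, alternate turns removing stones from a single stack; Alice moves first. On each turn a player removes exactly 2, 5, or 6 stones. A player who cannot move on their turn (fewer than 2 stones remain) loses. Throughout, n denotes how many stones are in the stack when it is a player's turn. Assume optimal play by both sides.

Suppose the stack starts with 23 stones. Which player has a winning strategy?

Bob wins.

Use the standard recursion: the mover loses at a terminal position; elsewhere, the mover wins exactly when some move hands the opponent an L position.
n=0: no move → L
n=1: no move → L
n=2: can move to 0, which is L ⇒ W
n=3: can move to 1, which is L ⇒ W
n=4: the only move is to 2(W), a W ⇒ L
n=5: can move to 0, which is L ⇒ W
n=6: can move to 4, which is L ⇒ W
n=7: can move to 1, which is L ⇒ W
n=8: moves to 6(W), 3(W), 2(W); every one is W ⇒ L
n=9: can move to 4, which is L ⇒ W
n=10: can move to 8, which is L ⇒ W
n=11: moves to 9(W), 6(W), 5(W); every one is W ⇒ L
n=12: moves to 10(W), 7(W), 6(W); every one is W ⇒ L
n=13: can move to 11, which is L ⇒ W
n=14: can move to 12, which is L ⇒ W
n=15: moves to 13(W), 10(W), 9(W); every one is W ⇒ L
n=16: can move to 11, which is L ⇒ W
n=17: can move to 15, which is L ⇒ W
n=18: can move to 12, which is L ⇒ W
n=19: moves to 17(W), 14(W), 13(W); every one is W ⇒ L
n=20: can move to 15, which is L ⇒ W
n=21: can move to 19, which is L ⇒ W
n=22: moves to 20(W), 17(W), 16(W); every one is W ⇒ L
n=23: moves to 21(W), 18(W), 17(W); every one is W ⇒ L
The starting position 23 is L: whatever Alice does, the opponent receives a W position.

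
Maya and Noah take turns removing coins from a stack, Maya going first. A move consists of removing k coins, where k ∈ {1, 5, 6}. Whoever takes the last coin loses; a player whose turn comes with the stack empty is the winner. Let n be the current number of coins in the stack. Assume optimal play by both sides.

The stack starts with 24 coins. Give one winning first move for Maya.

Build the W/L table. Terminal = W. A non-terminal position is W if it has a move to some L; otherwise it is L.
n=0: no move; the opponent has just taken the last coin and therefore loses → W
n=1: the only move is to 0(W), a W ⇒ L
n=2: can move to 1, which is L ⇒ W
n=3: the only move is to 2(W), a W ⇒ L
n=4: can move to 3, which is L ⇒ W
n=5: moves to 4(W), 0(W); every one is W ⇒ L
n=6: can move to 5, which is L ⇒ W
n=7: can move to 1, which is L ⇒ W
n=8: can move to 3, which is L ⇒ W
n=9: can move to 3, which is L ⇒ W
n=10: can move to 5, which is L ⇒ W
n=11: can move to 5, which is L ⇒ W
n=12: moves to 11(W), 7(W), 6(W); every one is W ⇒ L
n=13: can move to 12, which is L ⇒ W
n=14: moves to 13(W), 9(W), 8(W); every one is W ⇒ L
n=15: can move to 14, which is L ⇒ W
n=16: moves to 15(W), 11(W), 10(W); every one is W ⇒ L
n=17: can move to 16, which is L ⇒ W
n=18: can move to 12, which is L ⇒ W
n=19: can move to 14, which is L ⇒ W
n=20: can move to 14, which is L ⇒ W
n=21: can move to 16, which is L ⇒ W
n=22: can move to 16, which is L ⇒ W
n=23: moves to 22(W), 18(W), 17(W); every one is W ⇒ L
n=24: can move to 23, which is L ⇒ W
From 24, the L positions reachable in one move are: 23.

Remove 1, leaving 23.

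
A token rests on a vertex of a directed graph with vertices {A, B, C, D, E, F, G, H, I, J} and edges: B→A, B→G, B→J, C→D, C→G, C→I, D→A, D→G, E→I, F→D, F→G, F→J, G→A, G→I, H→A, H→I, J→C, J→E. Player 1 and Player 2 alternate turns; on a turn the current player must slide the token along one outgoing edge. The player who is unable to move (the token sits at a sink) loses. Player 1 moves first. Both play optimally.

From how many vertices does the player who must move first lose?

3

Build the W/L table. Terminal = L. A non-terminal position is W if it has a move to some L; otherwise it is L.
Every edge goes from a vertex to one that appears earlier in the order A, I, G, D, H, C, E, J, B, F, so processing vertices in that order labels each vertex after all of its successors.
A: no outgoing edge → L
I: no outgoing edge → L
G: →I(L), so W
D: →A(L), so W
H: →I(L), so W
C: →I(L), so W
E: →I(L), so W
J: →E(W), C(W) — all W, so L
B: →J(L), so W
F: →J(L), so W
The L vertices are A, I, J; that is 3 in all.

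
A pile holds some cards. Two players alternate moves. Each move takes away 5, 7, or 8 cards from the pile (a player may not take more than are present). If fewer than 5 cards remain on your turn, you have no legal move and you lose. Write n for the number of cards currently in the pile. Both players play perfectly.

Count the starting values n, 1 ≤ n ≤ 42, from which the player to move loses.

18

Use the standard recursion: the mover loses at a terminal position; elsewhere, the mover wins exactly when some move hands the opponent an L position.
n=0: no move → L
n=1: no move → L
n=2: no move → L
n=3: no move → L
n=4: no move → L
n=5: W (go to 0, an L position)
n=6: W (go to 1, an L position)
n=7: W (go to 2, an L position)
n=8: W (go to 3, an L position)
n=9: W (go to 4, an L position)
n=10: W (go to 3, an L position)
n=11: W (go to 4, an L position)
n=12: W (go to 4, an L position)
n=13: L (options 8(W), 6(W), 5(W) are all W)
n=14: L (options 9(W), 7(W), 6(W) are all W)
n=15: L (options 10(W), 8(W), 7(W) are all W)
n=16: L (options 11(W), 9(W), 8(W) are all W)
n=17: L (options 12(W), 10(W), 9(W) are all W)
n=18: W (go to 13, an L position)
n=19: W (go to 14, an L position)
n=20: W (go to 15, an L position)
n=21: W (go to 16, an L position)
n=22: W (go to 17, an L position)
n=23: W (go to 16, an L position)
n=24: W (go to 17, an L position)
n=25: W (go to 17, an L position)
n=26: L (options 21(W), 19(W), 18(W) are all W)
n=27: L (options 22(W), 20(W), 19(W) are all W)
n=28: L (options 23(W), 21(W), 20(W) are all W)
n=29: L (options 24(W), 22(W), 21(W) are all W)
n=30: L (options 25(W), 23(W), 22(W) are all W)
n=31: W (go to 26, an L position)
n=32: W (go to 27, an L position)
n=33: W (go to 28, an L position)
n=34: W (go to 29, an L position)
n=35: W (go to 30, an L position)
n=36: W (go to 29, an L position)
n=37: W (go to 30, an L position)
n=38: W (go to 30, an L position)
n=39: L (options 34(W), 32(W), 31(W) are all W)
n=40: L (options 35(W), 33(W), 32(W) are all W)
n=41: L (options 36(W), 34(W), 33(W) are all W)
n=42: L (options 37(W), 35(W), 34(W) are all W)
L entries with 1 ≤ n ≤ 42 (n=0 is outside the asked range and is not counted): n = 1, 2, 3, 4, 13, 14, 15, 16, 17, 26, 27, 28, 29, 30, 39, 40, 41, 42; that makes 18.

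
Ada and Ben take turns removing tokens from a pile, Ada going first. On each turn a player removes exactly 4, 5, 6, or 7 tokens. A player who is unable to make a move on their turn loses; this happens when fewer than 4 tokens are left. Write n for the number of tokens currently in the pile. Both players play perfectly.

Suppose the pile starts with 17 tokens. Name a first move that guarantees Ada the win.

Work bottom-up. With no move the player to move loses. Otherwise the position is W if at least one move leads to an L position for the opponent, and L if every move leads to a W.
n=0: no move → L
n=1: no move → L
n=2: no move → L
n=3: no move → L
n=4: →0(L), so W
n=5: →1(L), so W
n=6: →2(L), so W
n=7: →3(L), so W
n=8: →3(L), so W
n=9: →3(L), so W
n=10: →3(L), so W
n=11: →7(W), 6(W), 5(W), 4(W) — all W, so L
n=12: →8(W), 7(W), 6(W), 5(W) — all W, so L
n=13: →9(W), 8(W), 7(W), 6(W) — all W, so L
n=14: →10(W), 9(W), 8(W), 7(W) — all W, so L
n=15: →11(L), so W
n=16: →12(L), so W
n=17: →13(L), so W
From 17, the L positions reachable in one move are: 13, 12, 11. Any move reaching one of these is winning.

Remove 4, leaving 13.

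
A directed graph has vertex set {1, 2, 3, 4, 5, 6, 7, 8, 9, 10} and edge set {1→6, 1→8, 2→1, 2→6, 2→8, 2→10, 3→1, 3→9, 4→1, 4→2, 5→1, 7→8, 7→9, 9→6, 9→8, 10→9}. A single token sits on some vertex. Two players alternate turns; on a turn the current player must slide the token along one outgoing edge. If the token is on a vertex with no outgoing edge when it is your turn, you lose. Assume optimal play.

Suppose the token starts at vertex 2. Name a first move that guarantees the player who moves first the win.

Move to 10.

Build the W/L table. Terminal = L. A non-terminal position is W if it has a move to some L; otherwise it is L.
Every edge goes from a vertex to one that appears earlier in the order 8, 6, 9, 10, 1, 2, 7, 4, 3, 5, so processing vertices in that order labels each vertex after all of its successors.
8: no outgoing edge → L
6: no outgoing edge → L
9: W (go to 6, an L position)
10: L (sole option 9(W) is W)
1: W (go to 6, an L position)
2: W (go to 10, an L position)
7: W (go to 8, an L position)
4: L (options 2(W), 1(W) are all W)
3: L (options 1(W), 9(W) are all W)
5: L (sole option 1(W) is W)
From 2, the L positions reachable in one move are: 10, 6, 8. Any move reaching one of these is winning.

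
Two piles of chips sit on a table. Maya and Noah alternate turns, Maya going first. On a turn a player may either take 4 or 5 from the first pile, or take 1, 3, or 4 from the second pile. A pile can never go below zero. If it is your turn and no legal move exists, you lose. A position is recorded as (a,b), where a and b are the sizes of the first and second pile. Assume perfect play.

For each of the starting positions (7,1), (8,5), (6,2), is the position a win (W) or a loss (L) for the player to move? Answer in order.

(7,1): L, (8,5): W, (6,2): W

Label each position W (a win for the player to move) or L (a loss). A position with no legal move is L; any other position is W exactly when some move reaches an L, and L when every move reaches a W.
No move ever increases a pile, so every position that can arise here has a ≤ 8 and b ≤ 5; it is enough to label the cells with 0 ≤ a ≤ 8 and 0 ≤ b ≤ 5.
Every move lowers a or b (never raises either), so fill the grid row by row in increasing a, and left to right within a row: each cell's successors are then already labelled.
      b=0  b=1  b=2  b=3  b=4  b=5
a=0:    L    W    L    W    W    W
a=1:    L    W    L    W    W    W
a=2:    L    W    L    W    W    W
a=3:    L    W    L    W    W    W
a=4:    W    L    W    L    W    W
a=5:    W    L    W    L    W    W
a=6:    W    L    W    L    W    W
a=7:    W    L    W    L    W    W
a=8:    W    W    W    W    L    W
Cells with no legal move (terminal, hence L): (0,0), (1,0), (2,0), (3,0).
The remaining L cells, each justified by listing all of its moves:
(0,2): the only move is to (0,1)(W), a W ⇒ L
(1,2): the only move is to (1,1)(W), a W ⇒ L
(2,2): the only move is to (2,1)(W), a W ⇒ L
(3,2): the only move is to (3,1)(W), a W ⇒ L
(4,1): moves to (0,1)(W), (4,0)(W); every one is W ⇒ L
(4,3): moves to (0,3)(W), (4,2)(W), (4,0)(W); every one is W ⇒ L
(5,1): moves to (1,1)(W), (0,1)(W), (5,0)(W); every one is W ⇒ L
(5,3): moves to (1,3)(W), (0,3)(W), (5,2)(W), (5,0)(W); every one is W ⇒ L
(6,1): moves to (2,1)(W), (1,1)(W), (6,0)(W); every one is W ⇒ L
(6,3): moves to (2,3)(W), (1,3)(W), (6,2)(W), (6,0)(W); every one is W ⇒ L
(7,1): moves to (3,1)(W), (2,1)(W), (7,0)(W); every one is W ⇒ L
(7,3): moves to (3,3)(W), (2,3)(W), (7,2)(W), (7,0)(W); every one is W ⇒ L
(8,4): moves to (4,4)(W), (3,4)(W), (8,3)(W), (8,1)(W), (8,0)(W); every one is W ⇒ L
Every other cell has at least one move into one of the L cells above, so it is W.
(7,1): one of the L cells justified above, so L
(8,5): the move to (8,4) reaches an L cell, so W
(6,2): the move to (2,2) reaches an L cell, so W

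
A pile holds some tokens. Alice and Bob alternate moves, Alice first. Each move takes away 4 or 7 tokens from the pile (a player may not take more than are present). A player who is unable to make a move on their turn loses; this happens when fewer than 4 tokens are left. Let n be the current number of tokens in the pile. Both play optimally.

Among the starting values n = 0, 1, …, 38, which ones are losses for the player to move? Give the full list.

0, 1, 2, 3, 11, 12, 13, 14, 22, 23, 24, 25, 33, 34, 35, 36

Positions with no move are L. A position that does have a move is losing for the player to move precisely when every available move leads to a winning position for the opponent. Fill in the labels:
n=0: no move → L
n=1: no move → L
n=2: no move → L
n=3: no move → L
n=4: reaches L-position 0 → W
n=5: reaches L-position 1 → W
n=6: reaches L-position 2 → W
n=7: reaches L-position 3 → W
n=8: reaches L-position 1 → W
n=9: reaches L-position 2 → W
n=10: reaches L-position 3 → W
n=11: only reaches 7(W), 4(W), all W → L
n=12: only reaches 8(W), 5(W), all W → L
n=13: only reaches 9(W), 6(W), all W → L
n=14: only reaches 10(W), 7(W), all W → L
n=15: reaches L-position 11 → W
n=16: reaches L-position 12 → W
n=17: reaches L-position 13 → W
n=18: reaches L-position 14 → W
n=19: reaches L-position 12 → W
n=20: reaches L-position 13 → W
n=21: reaches L-position 14 → W
n=22: only reaches 18(W), 15(W), all W → L
n=23: only reaches 19(W), 16(W), all W → L
n=24: only reaches 20(W), 17(W), all W → L
n=25: only reaches 21(W), 18(W), all W → L
n=26: reaches L-position 22 → W
n=27: reaches L-position 23 → W
n=28: reaches L-position 24 → W
n=29: reaches L-position 25 → W
n=30: reaches L-position 23 → W
n=31: reaches L-position 24 → W
n=32: reaches L-position 25 → W
n=33: only reaches 29(W), 26(W), all W → L
n=34: only reaches 30(W), 27(W), all W → L
n=35: only reaches 31(W), 28(W), all W → L
n=36: only reaches 32(W), 29(W), all W → L
n=37: reaches L-position 33 → W
n=38: reaches L-position 34 → W
Reading off the rows marked L gives the requested list; there are 16 such values of n.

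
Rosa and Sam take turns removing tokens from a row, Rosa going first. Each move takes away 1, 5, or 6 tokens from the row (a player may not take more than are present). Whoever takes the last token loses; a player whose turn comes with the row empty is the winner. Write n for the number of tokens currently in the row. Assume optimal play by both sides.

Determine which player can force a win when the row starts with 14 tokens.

Sam wins.

Classify positions by backward induction: terminal positions (no move available) are W. From any other position, the mover wins iff some move reaches an L.
n=0: no move; the opponent has just taken the last token and therefore loses → W
n=1: L (sole option 0(W) is W)
n=2: W (go to 1, an L position)
n=3: L (sole option 2(W) is W)
n=4: W (go to 3, an L position)
n=5: L (options 4(W), 0(W) are all W)
n=6: W (go to 5, an L position)
n=7: W (go to 1, an L position)
n=8: W (go to 3, an L position)
n=9: W (go to 3, an L position)
n=10: W (go to 5, an L position)
n=11: W (go to 5, an L position)
n=12: L (options 11(W), 7(W), 6(W) are all W)
n=13: W (go to 12, an L position)
n=14: L (options 13(W), 9(W), 8(W) are all W)
The starting position 14 is L: whatever Rosa does, the opponent receives a W position.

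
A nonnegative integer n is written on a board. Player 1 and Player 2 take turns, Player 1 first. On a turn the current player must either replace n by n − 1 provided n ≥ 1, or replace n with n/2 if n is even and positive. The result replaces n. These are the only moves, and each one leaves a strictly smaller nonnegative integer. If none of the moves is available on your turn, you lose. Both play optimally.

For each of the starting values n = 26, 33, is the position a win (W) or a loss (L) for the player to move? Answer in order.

26: W, 33: L

Compute win/loss labels from the base case upward. A position with no move is L. Any other position is W if it can reach an L in one move, else L.
n=0: no move → L
n=1: W (go to 0, an L position)
n=2: L (sole option 1(W) is W)
n=3: W (go to 2, an L position)
n=4: W (go to 2, an L position)
n=5: L (sole option 4(W) is W)
n=6: W (go to 5, an L position)
n=7: L (sole option 6(W) is W)
n=8: W (go to 7, an L position)
n=9: L (sole option 8(W) is W)
n=10: W (go to 5, an L position)
n=11: L (sole option 10(W) is W)
n=12: W (go to 11, an L position)
n=13: L (sole option 12(W) is W)
n=14: W (go to 7, an L position)
n=15: L (sole option 14(W) is W)
n=16: W (go to 15, an L position)
n=17: L (sole option 16(W) is W)
n=18: W (go to 9, an L position)
n=19: L (sole option 18(W) is W)
n=20: W (go to 19, an L position)
n=21: L (sole option 20(W) is W)
n=22: W (go to 11, an L position)
n=23: L (sole option 22(W) is W)
n=24: W (go to 23, an L position)
n=25: L (sole option 24(W) is W)
n=26: W (go to 13, an L position)
n=27: L (sole option 26(W) is W)
n=28: W (go to 27, an L position)
n=29: L (sole option 28(W) is W)
n=30: W (go to 15, an L position)
n=31: L (sole option 30(W) is W)
n=32: W (go to 31, an L position)
n=33: L (sole option 32(W) is W)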